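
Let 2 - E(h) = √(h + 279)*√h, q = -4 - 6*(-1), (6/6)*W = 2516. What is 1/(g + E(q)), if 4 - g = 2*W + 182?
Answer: -2604/13561351 + √562/27122702 ≈ -0.00019114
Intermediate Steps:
W = 2516
q = 2 (q = -4 + 6 = 2)
E(h) = 2 - √h*√(279 + h) (E(h) = 2 - √(h + 279)*√h = 2 - √(279 + h)*√h = 2 - √h*√(279 + h))
g = -5210 (g = 4 - (2*2516 + 182) = 4 - (5032 + 182) = 4 - 1*5214 = 4 - 5214 = -5210)
1/(g + E(q)) = 1/(-5210 + (2 - √2*√(279 + 2))) = 1/(-5210 + (2 - √2*√281)) = 1/(-5210 + (2 - √562)) = 1/(-5208 - √562)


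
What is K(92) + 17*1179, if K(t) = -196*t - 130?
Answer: 1881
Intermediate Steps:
K(t) = -130 - 196*t
K(92) + 17*1179 = (-130 - 196*92) + 17*1179 = (-130 - 18032) + 20043 = -18162 + 20043 = 1881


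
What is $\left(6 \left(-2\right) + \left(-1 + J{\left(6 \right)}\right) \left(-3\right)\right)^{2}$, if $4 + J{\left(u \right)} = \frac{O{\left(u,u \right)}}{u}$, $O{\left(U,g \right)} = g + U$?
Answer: $9$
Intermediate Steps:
$O{\left(U,g \right)} = U + g$
$J{\left(u \right)} = -2$ ($J{\left(u \right)} = -4 + \frac{u + u}{u} = -4 + \frac{2 u}{u} = -4 + 2 = -2$)
$\left(6 \left(-2\right) + \left(-1 + J{\left(6 \right)}\right) \left(-3\right)\right)^{2} = \left(6 \left(-2\right) + \left(-1 - 2\right) \left(-3\right)\right)^{2} = \left(-12 - -9\right)^{2} = \left(-12 + 9\right)^{2} = \left(-3\right)^{2} = 9$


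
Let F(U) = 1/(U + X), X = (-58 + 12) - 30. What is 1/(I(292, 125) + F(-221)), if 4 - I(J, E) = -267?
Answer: 297/80486 ≈ 0.0036901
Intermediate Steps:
X = -76 (X = -46 - 30 = -76)
I(J, E) = 271 (I(J, E) = 4 - 1*(-267) = 4 + 267 = 271)
F(U) = 1/(-76 + U) (F(U) = 1/(U - 76) = 1/(-76 + U))
1/(I(292, 125) + F(-221)) = 1/(271 + 1/(-76 - 221)) = 1/(271 + 1/(-297)) = 1/(271 - 1/297) = 1/(80486/297) = 297/80486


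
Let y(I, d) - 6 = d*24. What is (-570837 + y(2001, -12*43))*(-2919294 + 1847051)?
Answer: 625348201245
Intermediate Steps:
y(I, d) = 6 + 24*d (y(I, d) = 6 + d*24 = 6 + 24*d)
(-570837 + y(2001, -12*43))*(-2919294 + 1847051) = (-570837 + (6 + 24*(-12*43)))*(-2919294 + 1847051) = (-570837 + (6 + 24*(-516)))*(-1072243) = (-570837 + (6 - 12384))*(-1072243) = (-570837 - 12378)*(-1072243) = -583215*(-1072243) = 625348201245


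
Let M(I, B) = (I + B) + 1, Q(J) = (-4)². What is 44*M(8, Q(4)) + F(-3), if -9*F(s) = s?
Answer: 3301/3 ≈ 1100.3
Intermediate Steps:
F(s) = -s/9
Q(J) = 16
M(I, B) = 1 + B + I (M(I, B) = (B + I) + 1 = 1 + B + I)
44*M(8, Q(4)) + F(-3) = 44*(1 + 16 + 8) - ⅑*(-3) = 44*25 + ⅓ = 1100 + ⅓ = 3301/3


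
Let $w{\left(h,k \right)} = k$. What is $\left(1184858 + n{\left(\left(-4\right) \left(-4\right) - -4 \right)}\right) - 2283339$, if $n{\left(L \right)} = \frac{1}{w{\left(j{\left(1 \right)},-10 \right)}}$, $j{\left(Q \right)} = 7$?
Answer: $- \frac{10984811}{10} \approx -1.0985 \cdot 10^{6}$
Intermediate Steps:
$n{\left(L \right)} = - \frac{1}{10}$ ($n{\left(L \right)} = \frac{1}{-10} = - \frac{1}{10}$)
$\left(1184858 + n{\left(\left(-4\right) \left(-4\right) - -4 \right)}\right) - 2283339 = \left(1184858 - \frac{1}{10}\right) - 2283339 = \frac{11848579}{10} - 2283339 = - \frac{10984811}{10}$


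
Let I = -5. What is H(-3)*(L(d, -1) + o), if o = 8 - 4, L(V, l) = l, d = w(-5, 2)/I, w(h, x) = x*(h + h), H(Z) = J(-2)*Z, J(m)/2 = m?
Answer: 36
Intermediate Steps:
J(m) = 2*m
H(Z) = -4*Z (H(Z) = (2*(-2))*Z = -4*Z)
w(h, x) = 2*h*x (w(h, x) = x*(2*h) = 2*h*x)
d = 4 (d = (2*(-5)*2)/(-5) = -20*(-⅕) = 4)
o = 4
H(-3)*(L(d, -1) + o) = (-4*(-3))*(-1 + 4) = 12*3 = 36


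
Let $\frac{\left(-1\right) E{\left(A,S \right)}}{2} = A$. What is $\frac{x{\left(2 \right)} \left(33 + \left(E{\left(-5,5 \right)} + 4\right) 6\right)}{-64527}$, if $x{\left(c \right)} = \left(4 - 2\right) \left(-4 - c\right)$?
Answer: $\frac{468}{21509} \approx 0.021758$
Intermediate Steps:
$E{\left(A,S \right)} = - 2 A$
$x{\left(c \right)} = -8 - 2 c$ ($x{\left(c \right)} = 2 \left(-4 - c\right) = -8 - 2 c$)
$\frac{x{\left(2 \right)} \left(33 + \left(E{\left(-5,5 \right)} + 4\right) 6\right)}{-64527} = \frac{\left(-8 - 4\right) \left(33 + \left(\left(-2\right) \left(-5\right) + 4\right) 6\right)}{-64527} = \left(-8 - 4\right) \left(33 + \left(10 + 4\right) 6\right) \left(- \frac{1}{64527}\right) = - 12 \left(33 + 14 \cdot 6\right) \left(- \frac{1}{64527}\right) = - 12 \left(33 + 84\right) \left(- \frac{1}{64527}\right) = \left(-12\right) 117 \left(- \frac{1}{64527}\right) = \left(-1404\right) \left(- \frac{1}{64527}\right) = \frac{468}{21509}$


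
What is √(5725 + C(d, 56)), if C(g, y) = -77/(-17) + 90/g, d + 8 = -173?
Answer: 2*√13560517466/3077 ≈ 75.690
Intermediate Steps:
d = -181 (d = -8 - 173 = -181)
C(g, y) = 77/17 + 90/g (C(g, y) = -77*(-1/17) + 90/g = 77/17 + 90/g)
√(5725 + C(d, 56)) = √(5725 + (77/17 + 90/(-181))) = √(5725 + (77/17 + 90*(-1/181))) = √(5725 + (77/17 - 90/181)) = √(5725 + 12407/3077) = √(17628232/3077) = 2*√13560517466/3077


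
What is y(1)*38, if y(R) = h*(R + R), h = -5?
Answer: -380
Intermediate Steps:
y(R) = -10*R (y(R) = -5*(R + R) = -10*R)
y(1)*38 = -10*1*38 = -10*38 = -380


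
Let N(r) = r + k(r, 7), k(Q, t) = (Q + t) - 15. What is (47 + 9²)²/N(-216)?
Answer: -2048/55 ≈ -37.236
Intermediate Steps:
k(Q, t) = -15 + Q + t
N(r) = -8 + 2*r (N(r) = r + (-15 + r + 7) = r + (-8 + r) = -8 + 2*r)
(47 + 9²)²/N(-216) = (47 + 9²)²/(-8 + 2*(-216)) = (47 + 81)²/(-8 - 432) = 128²/(-440) = 16384*(-1/440) = -2048/55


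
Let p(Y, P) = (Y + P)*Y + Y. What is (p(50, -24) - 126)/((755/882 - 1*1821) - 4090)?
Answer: -1079568/5212747 ≈ -0.20710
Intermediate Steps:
p(Y, P) = Y + Y*(P + Y) (p(Y, P) = (P + Y)*Y + Y = Y*(P + Y) + Y = Y + Y*(P + Y))
(p(50, -24) - 126)/((755/882 - 1*1821) - 4090) = (50*(1 - 24 + 50) - 126)/((755/882 - 1*1821) - 4090) = (50*27 - 126)/((755*(1/882) - 1821) - 4090) = (1350 - 126)/((755/882 - 1821) - 4090) = 1224/(-1605367/882 - 4090) = 1224/(-5212747/882) = 1224*(-882/5212747) = -1079568/5212747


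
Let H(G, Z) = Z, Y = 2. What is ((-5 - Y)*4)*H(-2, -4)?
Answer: 112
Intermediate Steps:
((-5 - Y)*4)*H(-2, -4) = ((-5 - 1*2)*4)*(-4) = ((-5 - 2)*4)*(-4) = -7*4*(-4) = -28*(-4) = 112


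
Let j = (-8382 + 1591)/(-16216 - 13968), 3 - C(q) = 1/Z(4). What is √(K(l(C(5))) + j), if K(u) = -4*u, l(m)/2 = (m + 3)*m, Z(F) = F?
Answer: I*√586968690/2156 ≈ 11.237*I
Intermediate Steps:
C(q) = 11/4 (C(q) = 3 - 1/4 = 3 - 1*¼ = 3 - ¼ = 11/4)
l(m) = 2*m*(3 + m) (l(m) = 2*((m + 3)*m) = 2*((3 + m)*m) = 2*(m*(3 + m)) = 2*m*(3 + m))
j = 6791/30184 (j = -6791/(-30184) = -6791*(-1/30184) = 6791/30184 ≈ 0.22499)
√(K(l(C(5))) + j) = √(-8*11*(3 + 11/4)/4 + 6791/30184) = √(-8*11*23/(4*4) + 6791/30184) = √(-4*253/8 + 6791/30184) = √(-253/2 + 6791/30184) = √(-3811485/30184) = I*√586968690/2156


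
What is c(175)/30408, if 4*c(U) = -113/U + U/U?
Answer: 31/10642800 ≈ 2.9128e-6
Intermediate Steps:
c(U) = 1/4 - 113/(4*U) (c(U) = (-113/U + U/U)/4 = (-113/U + 1)/4 = (1 - 113/U)/4 = 1/4 - 113/(4*U))
c(175)/30408 = ((1/4)*(-113 + 175)/175)/30408 = ((1/4)*(1/175)*62)*(1/30408) = (31/350)*(1/30408) = 31/10642800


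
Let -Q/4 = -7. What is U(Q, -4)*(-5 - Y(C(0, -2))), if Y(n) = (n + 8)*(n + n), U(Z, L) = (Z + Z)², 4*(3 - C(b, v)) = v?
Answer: -268128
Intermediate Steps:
Q = 28 (Q = -4*(-7) = 28)
C(b, v) = 3 - v/4
U(Z, L) = 4*Z² (U(Z, L) = (2*Z)² = 4*Z²)
Y(n) = 2*n*(8 + n) (Y(n) = (8 + n)*(2*n) = 2*n*(8 + n))
U(Q, -4)*(-5 - Y(C(0, -2))) = (4*28²)*(-5 - 2*(3 - ¼*(-2))*(8 + (3 - ¼*(-2)))) = (4*784)*(-5 - 2*(3 + ½)*(8 + (3 + ½))) = 3136*(-5 - 2*7*(8 + 7/2)/2) = 3136*(-5 - 2*7*23/(2*2)) = 3136*(-5 - 1*161/2) = 3136*(-5 - 161/2) = 3136*(-171/2) = -268128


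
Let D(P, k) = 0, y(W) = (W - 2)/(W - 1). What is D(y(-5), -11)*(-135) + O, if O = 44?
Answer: 44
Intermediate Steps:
y(W) = (-2 + W)/(-1 + W)
D(y(-5), -11)*(-135) + O = 0*(-135) + 44 = 0 + 44 = 44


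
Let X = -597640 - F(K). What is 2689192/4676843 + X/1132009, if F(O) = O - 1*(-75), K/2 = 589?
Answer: 243261011929/5294228367587 ≈ 0.045948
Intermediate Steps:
K = 1178 (K = 2*589 = 1178)
F(O) = 75 + O (F(O) = O + 75 = 75 + O)
X = -598893 (X = -597640 - (75 + 1178) = -597640 - 1*1253 = -597640 - 1253 = -598893)
2689192/4676843 + X/1132009 = 2689192/4676843 - 598893/1132009 = 243261011929/5294228367587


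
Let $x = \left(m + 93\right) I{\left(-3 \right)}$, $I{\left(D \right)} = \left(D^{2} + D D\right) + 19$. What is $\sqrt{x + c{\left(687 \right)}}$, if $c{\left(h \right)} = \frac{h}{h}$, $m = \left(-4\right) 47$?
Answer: $i \sqrt{3514} \approx 59.279 i$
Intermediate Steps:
$m = -188$
$c{\left(h \right)} = 1$
$I{\left(D \right)} = 19 + 2 D^{2}$ ($I{\left(D \right)} = \left(D^{2} + D^{2}\right) + 19 = 2 D^{2} + 19 = 19 + 2 D^{2}$)
$x = -3515$ ($x = \left(-188 + 93\right) \left(19 + 2 \left(-3\right)^{2}\right) = - 95 \left(19 + 2 \cdot 9\right) = - 95 \left(19 + 18\right) = \left(-95\right) 37 = -3515$)
$\sqrt{x + c{\left(687 \right)}} = \sqrt{-3515 + 1} = \sqrt{-3514} = i \sqrt{3514}$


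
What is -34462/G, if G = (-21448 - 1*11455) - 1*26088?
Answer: 34462/58991 ≈ 0.58419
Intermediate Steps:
G = -58991 (G = (-21448 - 11455) - 26088 = -32903 - 26088 = -58991)
-34462/G = -34462/(-58991) = -34462*(-1/58991) = 34462/58991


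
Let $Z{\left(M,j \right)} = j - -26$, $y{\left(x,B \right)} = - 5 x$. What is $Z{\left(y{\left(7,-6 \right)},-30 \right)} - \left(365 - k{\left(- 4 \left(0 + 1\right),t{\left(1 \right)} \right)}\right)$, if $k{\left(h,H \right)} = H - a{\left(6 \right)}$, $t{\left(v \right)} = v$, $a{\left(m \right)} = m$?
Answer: $-374$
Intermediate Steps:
$Z{\left(M,j \right)} = 26 + j$ ($Z{\left(M,j \right)} = j + 26 = 26 + j$)
$k{\left(h,H \right)} = -6 + H$ ($k{\left(h,H \right)} = H - 6 = -6 + H$)
$Z{\left(y{\left(7,-6 \right)},-30 \right)} - \left(365 - k{\left(- 4 \left(0 + 1\right),t{\left(1 \right)} \right)}\right) = \left(26 - 30\right) - \left(365 - \left(-6 + 1\right)\right) = -4 - \left(365 - -5\right) = -4 - \left(365 + 5\right) = -4 - 370 = -374$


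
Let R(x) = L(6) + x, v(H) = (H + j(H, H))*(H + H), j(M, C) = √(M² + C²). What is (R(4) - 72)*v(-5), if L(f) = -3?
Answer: -3550 + 3550*√2 ≈ 1470.5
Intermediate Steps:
j(M, C) = √(C² + M²)
v(H) = 2*H*(H + √2*√(H²)) (v(H) = (H + √(H² + H²))*(H + H) = (H + √(2*H²))*(2*H) = (H + √2*√(H²))*(2*H) = 2*H*(H + √2*√(H²)))
R(x) = -3 + x
(R(4) - 72)*v(-5) = ((-3 + 4) - 72)*(2*(-5)*(-5 + √2*√((-5)²))) = (1 - 72)*(2*(-5)*(-5 + √2*√25)) = -142*(-5)*(-5 + √2*5) = -142*(-5)*(-5 + 5*√2) = -71*(50 - 50*√2) = -3550 + 3550*√2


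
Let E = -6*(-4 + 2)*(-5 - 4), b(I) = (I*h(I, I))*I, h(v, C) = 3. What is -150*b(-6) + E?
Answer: -16308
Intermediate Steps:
b(I) = 3*I² (b(I) = (I*3)*I = (3*I)*I = 3*I²)
E = -108 (E = -(-12)*(-9) = -6*18 = -108)
-150*b(-6) + E = -450*(-6)² - 108 = -450*36 - 108 = -150*108 - 108 = -16200 - 108 = -16308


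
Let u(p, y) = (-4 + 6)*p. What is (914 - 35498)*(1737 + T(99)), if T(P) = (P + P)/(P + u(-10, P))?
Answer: -4752567864/79 ≈ -6.0159e+7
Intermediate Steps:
u(p, y) = 2*p
T(P) = 2*P/(-20 + P) (T(P) = (P + P)/(P + 2*(-10)) = (2*P)/(P - 20) = (2*P)/(-20 + P) = 2*P/(-20 + P))
(914 - 35498)*(1737 + T(99)) = (914 - 35498)*(1737 + 2*99/(-20 + 99)) = -34584*(1737 + 2*99/79) = -34584*(1737 + 2*99*(1/79)) = -34584*(1737 + 198/79) = -34584*137421/79 = -4752567864/79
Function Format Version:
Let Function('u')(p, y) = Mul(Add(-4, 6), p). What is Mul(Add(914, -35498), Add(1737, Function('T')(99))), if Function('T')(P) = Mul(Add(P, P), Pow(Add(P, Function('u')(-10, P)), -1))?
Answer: Rational(-4752567864, 79) ≈ -6.0159e+7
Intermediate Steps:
Function('u')(p, y) = Mul(2, p)
Function('T')(P) = Mul(2, P, Pow(Add(-20, P), -1)) (Function('T')(P) = Mul(Add(P, P), Pow(Add(P, Mul(2, -10)), -1)) = Mul(Mul(2, P), Pow(Add(P, -20), -1)) = Mul(Mul(2, P), Pow(Add(-20, P), -1)) = Mul(2, P, Pow(Add(-20, P), -1)))
Mul(Add(914, -35498), Add(1737, Function('T')(99))) = Mul(Add(914, -35498), Add(1737, Mul(2, 99, Pow(Add(-20, 99), -1)))) = Mul(-34584, Add(1737, Mul(2, 99, Pow(79, -1)))) = Mul(-34584, Add(1737, Mul(2, 99, Rational(1, 79)))) = Mul(-34584, Add(1737, Rational(198, 79))) = Mul(-34584, Rational(137421, 79)) = Rational(-4752567864, 79)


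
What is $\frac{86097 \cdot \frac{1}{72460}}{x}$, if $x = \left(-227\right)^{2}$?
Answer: $\frac{86097}{3733791340} \approx 2.3059 \cdot 10^{-5}$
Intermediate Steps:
$x = 51529$
$\frac{86097 \cdot \frac{1}{72460}}{x} = \frac{86097 \cdot \frac{1}{72460}}{51529} = 86097 \cdot \frac{1}{72460} \cdot \frac{1}{51529} = \frac{86097}{72460} \cdot \frac{1}{51529} = \frac{86097}{3733791340}$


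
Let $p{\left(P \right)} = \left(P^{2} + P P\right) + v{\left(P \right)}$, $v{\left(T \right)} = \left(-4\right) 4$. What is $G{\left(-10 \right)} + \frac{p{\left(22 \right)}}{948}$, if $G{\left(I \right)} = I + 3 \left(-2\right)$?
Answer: $- \frac{3554}{237} \approx -14.996$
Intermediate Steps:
$v{\left(T \right)} = -16$
$p{\left(P \right)} = -16 + 2 P^{2}$ ($p{\left(P \right)} = \left(P^{2} + P P\right) - 16 = \left(P^{2} + P^{2}\right) - 16 = 2 P^{2} - 16 = -16 + 2 P^{2}$)
$G{\left(I \right)} = -6 + I$ ($G{\left(I \right)} = I - 6 = -6 + I$)
$G{\left(-10 \right)} + \frac{p{\left(22 \right)}}{948} = \left(-6 - 10\right) + \frac{-16 + 2 \cdot 22^{2}}{948} = -16 + \left(-16 + 2 \cdot 484\right) \frac{1}{948} = -16 + \left(-16 + 968\right) \frac{1}{948} = -16 + 952 \cdot \frac{1}{948} = -16 + \frac{238}{237} = - \frac{3554}{237}$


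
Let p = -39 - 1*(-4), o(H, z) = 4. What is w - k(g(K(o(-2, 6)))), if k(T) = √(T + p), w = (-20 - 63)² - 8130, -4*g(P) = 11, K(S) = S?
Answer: -1241 - I*√151/2 ≈ -1241.0 - 6.1441*I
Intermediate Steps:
p = -35 (p = -39 + 4 = -35)
g(P) = -11/4 (g(P) = -¼*11 = -11/4)
w = -1241 (w = (-83)² - 8130 = 6889 - 8130 = -1241)
k(T) = √(-35 + T) (k(T) = √(T - 35) = √(-35 + T))
w - k(g(K(o(-2, 6)))) = -1241 - √(-35 - 11/4) = -1241 - √(-151/4) = -1241 - I*√151/2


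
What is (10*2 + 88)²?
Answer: 11664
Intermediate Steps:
(10*2 + 88)² = (20 + 88)² = 108² = 11664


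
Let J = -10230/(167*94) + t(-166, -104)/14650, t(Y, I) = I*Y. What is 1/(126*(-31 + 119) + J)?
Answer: 57493925/637522925593 ≈ 9.0183e-5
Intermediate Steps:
J = 30285193/57493925 (J = -10230/(167*94) - 104*(-166)/14650 = -10230/15698 + 17264*(1/14650) = -10230*1/15698 + 8632/7325 = -5115/7849 + 8632/7325 = 30285193/57493925 ≈ 0.52675)
1/(126*(-31 + 119) + J) = 1/(126*(-31 + 119) + 30285193/57493925) = 1/(126*88 + 30285193/57493925) = 1/(11088 + 30285193/57493925) = 1/(637522925593/57493925) = 57493925/637522925593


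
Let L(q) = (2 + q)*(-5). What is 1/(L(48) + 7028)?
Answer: 1/6778 ≈ 0.00014754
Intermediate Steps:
L(q) = -10 - 5*q
1/(L(48) + 7028) = 1/((-10 - 5*48) + 7028) = 1/((-10 - 240) + 7028) = 1/(-250 + 7028) = 1/6778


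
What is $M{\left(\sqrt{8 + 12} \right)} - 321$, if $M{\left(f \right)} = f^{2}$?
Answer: $-301$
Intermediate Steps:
$M{\left(\sqrt{8 + 12} \right)} - 321 = \left(\sqrt{8 + 12}\right)^{2} - 321 = \left(\sqrt{20}\right)^{2} - 321 = \left(2 \sqrt{5}\right)^{2} - 321 = 20 - 321 = -301$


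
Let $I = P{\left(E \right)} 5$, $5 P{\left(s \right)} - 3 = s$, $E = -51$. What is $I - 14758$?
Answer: $-14806$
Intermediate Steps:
$P{\left(s \right)} = \frac{3}{5} + \frac{s}{5}$
$I = -48$ ($I = \left(\frac{3}{5} + \frac{1}{5} \left(-51\right)\right) 5 = \left(\frac{3}{5} - \frac{51}{5}\right) 5 = \left(- \frac{48}{5}\right) 5 = -48$)
$I - 14758 = -48 - 14758 = -14806$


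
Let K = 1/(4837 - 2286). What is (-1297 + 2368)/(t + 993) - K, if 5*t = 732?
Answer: 1517212/1614783 ≈ 0.93958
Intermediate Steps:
t = 732/5 (t = (⅕)*732 = 732/5 ≈ 146.40)
K = 1/2551 ≈ 0.00039200
(-1297 + 2368)/(t + 993) - K = (-1297 + 2368)/(732/5 + 993) - 1*1/2551 = 1071/(5697/5) - 1/2551 = 1071*(5/5697) - 1/2551 = 595/633 - 1/2551 = 1517212/1614783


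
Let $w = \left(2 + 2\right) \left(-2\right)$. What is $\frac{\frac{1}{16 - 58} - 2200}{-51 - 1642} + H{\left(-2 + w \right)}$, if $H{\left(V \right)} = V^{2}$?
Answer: $\frac{7203001}{71106} \approx 101.3$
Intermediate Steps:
$w = -8$ ($w = 4 \left(-2\right) = -8$)
$\frac{\frac{1}{16 - 58} - 2200}{-51 - 1642} + H{\left(-2 + w \right)} = \frac{\frac{1}{16 - 58} - 2200}{-51 - 1642} + \left(-2 - 8\right)^{2} = \frac{\frac{1}{-42} - 2200}{-1693} + \left(-10\right)^{2} = \left(- \frac{1}{42} - 2200\right) \left(- \frac{1}{1693}\right) + 100 = \left(- \frac{92401}{42}\right) \left(- \frac{1}{1693}\right) + 100 = \frac{92401}{71106} + 100 = \frac{7203001}{71106}$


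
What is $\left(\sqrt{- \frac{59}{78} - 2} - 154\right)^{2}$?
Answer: $\frac{\left(12012 - i \sqrt{16770}\right)^{2}}{6084} \approx 23713.0 - 511.35 i$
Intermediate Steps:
$\left(\sqrt{- \frac{59}{78} - 2} - 154\right)^{2} = \left(\sqrt{- \frac{215}{78}} - 154\right)^{2} = \left(\frac{i \sqrt{16770}}{78} - 154\right)^{2} = \left(-154 + \frac{i \sqrt{16770}}{78}\right)^{2}$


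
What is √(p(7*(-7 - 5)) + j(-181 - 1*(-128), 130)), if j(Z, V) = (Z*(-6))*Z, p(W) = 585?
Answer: I*√16269 ≈ 127.55*I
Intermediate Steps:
j(Z, V) = -6*Z² (j(Z, V) = (-6*Z)*Z = -6*Z²)
√(p(7*(-7 - 5)) + j(-181 - 1*(-128), 130)) = √(585 - 6*(-181 - 1*(-128))²) = √(585 - 6*(-181 + 128)²) = √(585 - 6*(-53)²) = √(585 - 6*2809) = √(585 - 16854) = √(-16269) = I*√16269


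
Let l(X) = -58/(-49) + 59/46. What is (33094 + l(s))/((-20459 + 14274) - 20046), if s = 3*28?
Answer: -74599435/59124674 ≈ -1.2617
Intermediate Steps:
s = 84
l(X) = 5559/2254 (l(X) = -58*(-1/49) + 59*(1/46) = 58/49 + 59/46 = 5559/2254)
(33094 + l(s))/((-20459 + 14274) - 20046) = (33094 + 5559/2254)/((-20459 + 14274) - 20046) = 74599435/(2254*(-6185 - 20046)) = (74599435/2254)/(-26231) = (74599435/2254)*(-1/26231) = -74599435/59124674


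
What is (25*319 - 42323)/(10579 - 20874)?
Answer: 34348/10295 ≈ 3.3364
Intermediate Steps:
(25*319 - 42323)/(10579 - 20874) = (7975 - 42323)/(-10295) = -34348*(-1/10295) = 34348/10295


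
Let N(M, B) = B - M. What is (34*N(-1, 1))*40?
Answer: 2720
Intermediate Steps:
(34*N(-1, 1))*40 = (34*(1 - 1*(-1)))*40 = (34*(1 + 1))*40 = (34*2)*40 = 68*40 = 2720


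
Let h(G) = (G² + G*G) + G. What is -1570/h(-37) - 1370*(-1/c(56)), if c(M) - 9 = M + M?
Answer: 3510400/326821 ≈ 10.741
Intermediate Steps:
c(M) = 9 + 2*M (c(M) = 9 + (M + M) = 9 + 2*M)
h(G) = G + 2*G² (h(G) = (G² + G²) + G = 2*G² + G = G + 2*G²)
-1570/h(-37) - 1370*(-1/c(56)) = -1570*(-1/(37*(1 + 2*(-37)))) - 1370*(-1/(9 + 2*56)) = -1570*(-1/(37*(1 - 74))) - 1370*(-1/(9 + 112)) = -1570/((-37*(-73))) - 1370/((-1*121)) = -1570/2701 - 1370/(-121) = -1570*1/2701 - 1370*(-1/121) = -1570/2701 + 1370/121 = 3510400/326821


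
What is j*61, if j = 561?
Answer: 34221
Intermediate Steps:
j*61 = 561*61 = 34221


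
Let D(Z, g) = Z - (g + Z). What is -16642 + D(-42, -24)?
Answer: -16618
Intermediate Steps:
D(Z, g) = -g (D(Z, g) = Z - (Z + g) = Z + (-Z - g) = -g)
-16642 + D(-42, -24) = -16642 - 1*(-24) = -16642 + 24 = -16618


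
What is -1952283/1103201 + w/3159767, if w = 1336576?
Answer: -4694247418285/3485858114167 ≈ -1.3467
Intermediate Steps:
-1952283/1103201 + w/3159767 = -1952283/1103201 + 1336576/3159767 = -4694247418285/3485858114167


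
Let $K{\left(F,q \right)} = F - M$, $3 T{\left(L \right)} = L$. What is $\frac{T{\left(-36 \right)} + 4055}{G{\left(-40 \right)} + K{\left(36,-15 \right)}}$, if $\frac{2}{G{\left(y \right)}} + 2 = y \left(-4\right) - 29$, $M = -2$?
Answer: $\frac{521547}{4904} \approx 106.35$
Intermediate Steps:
$T{\left(L \right)} = \frac{L}{3}$
$G{\left(y \right)} = \frac{2}{-31 - 4 y}$ ($G{\left(y \right)} = \frac{2}{-2 + \left(y \left(-4\right) - 29\right)} = \frac{2}{-2 - \left(29 + 4 y\right)} = \frac{2}{-31 - 4 y}$)
$K{\left(F,q \right)} = 2 + F$ ($K{\left(F,q \right)} = F - -2 = F + 2 = 2 + F$)
$\frac{T{\left(-36 \right)} + 4055}{G{\left(-40 \right)} + K{\left(36,-15 \right)}} = \frac{\frac{1}{3} \left(-36\right) + 4055}{- \frac{2}{31 + 4 \left(-40\right)} + \left(2 + 36\right)} = \frac{-12 + 4055}{- \frac{2}{31 - 160} + 38} = \frac{4043}{- \frac{2}{-129} + 38} = \frac{4043}{\left(-2\right) \left(- \frac{1}{129}\right) + 38} = \frac{4043}{\frac{2}{129} + 38} = \frac{4043}{\frac{4904}{129}} = 4043 \cdot \frac{129}{4904} = \frac{521547}{4904}$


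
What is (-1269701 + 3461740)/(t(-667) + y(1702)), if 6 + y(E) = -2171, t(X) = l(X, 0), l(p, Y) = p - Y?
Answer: -2192039/2844 ≈ -770.76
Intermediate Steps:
t(X) = X (t(X) = X - 1*0 = X + 0 = X)
y(E) = -2177 (y(E) = -6 - 2171 = -2177)
(-1269701 + 3461740)/(t(-667) + y(1702)) = (-1269701 + 3461740)/(-667 - 2177) = 2192039/(-2844) = 2192039*(-1/2844) = -2192039/2844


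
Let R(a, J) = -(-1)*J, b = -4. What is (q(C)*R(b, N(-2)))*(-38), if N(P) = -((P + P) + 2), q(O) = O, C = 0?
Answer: 0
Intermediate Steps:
N(P) = -2 - 2*P (N(P) = -(2*P + 2) = -(2 + 2*P) = -2 - 2*P)
R(a, J) = J
(q(C)*R(b, N(-2)))*(-38) = (0*(-2 - 2*(-2)))*(-38) = (0*(-2 + 4))*(-38) = (0*2)*(-38) = 0*(-38) = 0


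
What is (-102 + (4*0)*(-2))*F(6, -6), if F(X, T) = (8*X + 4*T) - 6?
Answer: -1836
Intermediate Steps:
F(X, T) = -6 + 4*T + 8*X (F(X, T) = (4*T + 8*X) - 6 = -6 + 4*T + 8*X)
(-102 + (4*0)*(-2))*F(6, -6) = (-102 + (4*0)*(-2))*(-6 + 4*(-6) + 8*6) = (-102 + 0*(-2))*(-6 - 24 + 48) = (-102 + 0)*18 = -102*18 = -1836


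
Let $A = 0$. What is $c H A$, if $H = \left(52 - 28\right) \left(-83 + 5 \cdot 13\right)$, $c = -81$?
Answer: $0$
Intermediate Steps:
$H = -432$ ($H = 24 \left(-83 + 65\right) = 24 \left(-18\right) = -432$)
$c H A = \left(-81\right) \left(-432\right) 0 = 34992 \cdot 0 = 0$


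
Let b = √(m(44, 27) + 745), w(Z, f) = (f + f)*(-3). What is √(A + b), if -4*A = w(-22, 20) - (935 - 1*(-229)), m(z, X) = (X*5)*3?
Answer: √(321 + 5*√46) ≈ 18.839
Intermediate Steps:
m(z, X) = 15*X (m(z, X) = (5*X)*3 = 15*X)
w(Z, f) = -6*f (w(Z, f) = (2*f)*(-3) = -6*f)
A = 321 (A = -(-6*20 - (935 - 1*(-229)))/4 = -(-120 - (935 + 229))/4 = -(-120 - 1*1164)/4 = -(-120 - 1164)/4 = -¼*(-1284) = 321)
b = 5*√46 (b = √(15*27 + 745) = √(405 + 745) = √1150 = 5*√46 ≈ 33.912)
√(A + b) = √(321 + 5*√46)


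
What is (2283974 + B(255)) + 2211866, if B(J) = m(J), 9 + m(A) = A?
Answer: 4496086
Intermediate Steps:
m(A) = -9 + A
B(J) = -9 + J
(2283974 + B(255)) + 2211866 = (2283974 + (-9 + 255)) + 2211866 = (2283974 + 246) + 2211866 = 2284220 + 2211866 = 4496086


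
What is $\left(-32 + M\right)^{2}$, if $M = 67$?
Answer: $1225$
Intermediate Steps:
$\left(-32 + M\right)^{2} = \left(-32 + 67\right)^{2} = 35^{2} = 1225$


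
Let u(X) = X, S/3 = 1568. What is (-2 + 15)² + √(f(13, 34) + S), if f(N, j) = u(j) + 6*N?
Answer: 169 + 4*√301 ≈ 238.40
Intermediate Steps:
S = 4704 (S = 3*1568 = 4704)
f(N, j) = j + 6*N
(-2 + 15)² + √(f(13, 34) + S) = (-2 + 15)² + √((34 + 6*13) + 4704) = 13² + √((34 + 78) + 4704) = 169 + √(112 + 4704) = 169 + √4816 = 169 + 4*√301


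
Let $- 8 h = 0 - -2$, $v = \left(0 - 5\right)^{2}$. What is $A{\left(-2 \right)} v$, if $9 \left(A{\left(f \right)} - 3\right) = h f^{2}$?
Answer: $\frac{650}{9} \approx 72.222$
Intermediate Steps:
$v = 25$ ($v = \left(-5\right)^{2} = 25$)
$h = - \frac{1}{4}$ ($h = - \frac{0 - -2}{8} = - \frac{0 + 2}{8} = \left(- \frac{1}{8}\right) 2 = - \frac{1}{4} \approx -0.25$)
$A{\left(f \right)} = 3 - \frac{f^{2}}{36}$ ($A{\left(f \right)} = 3 + \frac{\left(- \frac{1}{4}\right) f^{2}}{9} = 3 - \frac{f^{2}}{36}$)
$A{\left(-2 \right)} v = \left(3 - \frac{\left(-2\right)^{2}}{36}\right) 25 = \left(3 - \frac{1}{9}\right) 25 = \frac{26}{9} \cdot 25 = \frac{650}{9}$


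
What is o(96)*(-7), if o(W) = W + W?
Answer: -1344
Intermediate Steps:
o(W) = 2*W
o(96)*(-7) = (2*96)*(-7) = 192*(-7) = -1344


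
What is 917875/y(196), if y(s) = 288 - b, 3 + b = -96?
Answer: 917875/387 ≈ 2371.8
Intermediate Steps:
b = -99 (b = -3 - 96 = -99)
y(s) = 387 (y(s) = 288 - 1*(-99) = 288 + 99 = 387)
917875/y(196) = 917875/387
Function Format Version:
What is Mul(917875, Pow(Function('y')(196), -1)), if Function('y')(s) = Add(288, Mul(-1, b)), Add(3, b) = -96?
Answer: Rational(917875, 387) ≈ 2371.8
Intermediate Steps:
b = -99 (b = Add(-3, -96) = -99)
Function('y')(s) = 387 (Function('y')(s) = Add(288, Mul(-1, -99)) = Add(288, 99) = 387)
Mul(917875, Pow(Function('y')(196), -1)) = Mul(917875, Pow(387, -1)) = Mul(917875, Rational(1, 387)) = Rational(917875, 387)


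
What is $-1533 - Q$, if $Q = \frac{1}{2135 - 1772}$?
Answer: $- \frac{556480}{363} \approx -1533.0$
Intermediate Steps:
$Q = \frac{1}{363} \approx 0.0027548$
$-1533 - Q = -1533 - \frac{1}{363} = - \frac{556480}{363}$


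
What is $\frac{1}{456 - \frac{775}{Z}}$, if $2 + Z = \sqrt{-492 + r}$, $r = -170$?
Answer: $\frac{305246}{140499601} - \frac{775 i \sqrt{662}}{140499601} \approx 0.0021726 - 0.00014192 i$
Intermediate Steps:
$Z = -2 + i \sqrt{662}$ ($Z = -2 + \sqrt{-492 - 170} = -2 + \sqrt{-662} = -2 + i \sqrt{662} \approx -2.0 + 25.729 i$)
$\frac{1}{456 - \frac{775}{Z}} = \frac{1}{456 - \frac{775}{-2 + i \sqrt{662}}}$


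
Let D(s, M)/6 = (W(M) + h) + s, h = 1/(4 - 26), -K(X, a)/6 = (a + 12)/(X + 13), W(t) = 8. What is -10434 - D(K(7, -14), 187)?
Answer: -576693/55 ≈ -10485.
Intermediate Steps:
K(X, a) = -6*(12 + a)/(13 + X) (K(X, a) = -6*(a + 12)/(X + 13) = -6*(12 + a)/(13 + X))
h = -1/22 (h = 1/(-22) = -1/22 ≈ -0.045455)
D(s, M) = 525/11 + 6*s (D(s, M) = 6*((8 - 1/22) + s) = 6*(175/22 + s) = 525/11 + 6*s)
-10434 - D(K(7, -14), 187) = -10434 - (525/11 + 6*(6*(-12 - 1*(-14))/(13 + 7))) = -10434 - (525/11 + 6*(6*(-12 + 14)/20)) = -10434 - (525/11 + 6*(6*(1/20)*2)) = -10434 - (525/11 + 6*(⅗)) = -10434 - (525/11 + 18/5) = -10434 - 1*2823/55 = -10434 - 2823/55 = -576693/55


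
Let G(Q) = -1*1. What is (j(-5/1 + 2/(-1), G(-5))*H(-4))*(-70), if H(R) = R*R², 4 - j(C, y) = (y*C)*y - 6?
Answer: 76160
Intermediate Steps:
G(Q) = -1
j(C, y) = 10 - C*y² (j(C, y) = 4 - ((y*C)*y - 6) = 4 - ((C*y)*y - 6) = 4 - (C*y² - 6) = 4 - (-6 + C*y²) = 4 + (6 - C*y²) = 10 - C*y²)
H(R) = R³
(j(-5/1 + 2/(-1), G(-5))*H(-4))*(-70) = ((10 - 1*(-5/1 + 2/(-1))*(-1)²)*(-4)³)*(-70) = ((10 - 1*(-5*1 + 2*(-1))*1)*(-64))*(-70) = ((10 - 1*(-5 - 2)*1)*(-64))*(-70) = ((10 - 1*(-7)*1)*(-64))*(-70) = ((10 + 7)*(-64))*(-70) = (17*(-64))*(-70) = -1088*(-70) = 76160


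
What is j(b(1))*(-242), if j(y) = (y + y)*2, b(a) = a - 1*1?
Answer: 0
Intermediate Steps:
b(a) = -1 + a (b(a) = a - 1 = -1 + a)
j(y) = 4*y (j(y) = (2*y)*2 = 4*y)
j(b(1))*(-242) = (4*(-1 + 1))*(-242) = (4*0)*(-242) = 0*(-242) = 0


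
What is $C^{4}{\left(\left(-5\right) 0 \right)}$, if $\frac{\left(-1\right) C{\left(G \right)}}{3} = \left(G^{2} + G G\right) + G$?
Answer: $0$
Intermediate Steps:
$C{\left(G \right)} = - 6 G^{2} - 3 G$ ($C{\left(G \right)} = - 3 \left(\left(G^{2} + G G\right) + G\right) = - 3 \left(\left(G^{2} + G^{2}\right) + G\right) = - 3 \left(2 G^{2} + G\right) = - 3 \left(G + 2 G^{2}\right) = - 6 G^{2} - 3 G$)
$C^{4}{\left(\left(-5\right) 0 \right)} = \left(- 3 \left(\left(-5\right) 0\right) \left(1 + 2 \left(\left(-5\right) 0\right)\right)\right)^{4} = \left(\left(-3\right) 0 \left(1 + 2 \cdot 0\right)\right)^{4} = \left(\left(-3\right) 0 \left(1 + 0\right)\right)^{4} = \left(\left(-3\right) 0 \cdot 1\right)^{4} = 0^{4} = 0$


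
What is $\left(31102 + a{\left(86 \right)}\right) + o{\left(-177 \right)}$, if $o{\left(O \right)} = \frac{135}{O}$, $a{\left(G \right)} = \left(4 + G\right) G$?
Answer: $\frac{2291633}{59} \approx 38841.0$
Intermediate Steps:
$a{\left(G \right)} = G \left(4 + G\right)$
$\left(31102 + a{\left(86 \right)}\right) + o{\left(-177 \right)} = \left(31102 + 86 \left(4 + 86\right)\right) + \frac{135}{-177} = \left(31102 + 86 \cdot 90\right) + 135 \left(- \frac{1}{177}\right) = \left(31102 + 7740\right) - \frac{45}{59} = 38842 - \frac{45}{59} = \frac{2291633}{59}$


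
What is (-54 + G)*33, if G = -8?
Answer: -2046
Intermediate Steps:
(-54 + G)*33 = (-54 - 8)*33 = -62*33 = -2046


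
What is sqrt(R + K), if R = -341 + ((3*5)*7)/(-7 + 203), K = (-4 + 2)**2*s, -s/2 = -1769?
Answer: sqrt(2707061)/14 ≈ 117.52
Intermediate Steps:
s = 3538 (s = -2*(-1769) = 3538)
K = 14152 (K = (-4 + 2)**2*3538 = (-2)**2*3538 = 4*3538 = 14152)
R = -9533/28 (R = -341 + (15*7)/196 = -341 + 105*(1/196) = -341 + 15/28 = -9533/28 ≈ -340.46)
sqrt(R + K) = sqrt(-9533/28 + 14152) = sqrt(386723/28) = sqrt(2707061)/14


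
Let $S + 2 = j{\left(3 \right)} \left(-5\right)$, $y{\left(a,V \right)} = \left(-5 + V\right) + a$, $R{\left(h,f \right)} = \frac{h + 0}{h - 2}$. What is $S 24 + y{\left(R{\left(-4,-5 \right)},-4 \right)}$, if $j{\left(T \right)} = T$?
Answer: $- \frac{1249}{3} \approx -416.33$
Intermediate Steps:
$R{\left(h,f \right)} = \frac{h}{-2 + h}$
$y{\left(a,V \right)} = -5 + V + a$
$S = -17$ ($S = -2 + 3 \left(-5\right) = -2 - 15 = -17$)
$S 24 + y{\left(R{\left(-4,-5 \right)},-4 \right)} = \left(-17\right) 24 - \left(9 + \frac{4}{-2 - 4}\right) = -408 - \left(9 - \frac{2}{3}\right) = -408 - \frac{25}{3} = - \frac{1249}{3}$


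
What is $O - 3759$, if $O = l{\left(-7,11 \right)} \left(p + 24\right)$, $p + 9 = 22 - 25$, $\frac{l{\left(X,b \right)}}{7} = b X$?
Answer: $-10227$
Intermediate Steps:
$l{\left(X,b \right)} = 7 X b$ ($l{\left(X,b \right)} = 7 b X = 7 X b$)
$p = -12$ ($p = -9 + \left(22 - 25\right) = -9 - 3 = -12$)
$O = -6468$ ($O = 7 \left(-7\right) 11 \left(-12 + 24\right) = \left(-539\right) 12 = -6468$)
$O - 3759 = -6468 - 3759 = -10227$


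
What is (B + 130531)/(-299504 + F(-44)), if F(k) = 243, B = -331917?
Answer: 201386/299261 ≈ 0.67294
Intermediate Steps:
(B + 130531)/(-299504 + F(-44)) = (-331917 + 130531)/(-299504 + 243) = -201386/(-299261) = -201386*(-1/299261) = 201386/299261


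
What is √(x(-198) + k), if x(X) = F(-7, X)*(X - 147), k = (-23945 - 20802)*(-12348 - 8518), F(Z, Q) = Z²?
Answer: √933673997 ≈ 30556.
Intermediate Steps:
k = 933690902 (k = -44747*(-20866) = 933690902)
x(X) = -7203 + 49*X (x(X) = (-7)²*(X - 147) = 49*(-147 + X) = -7203 + 49*X)
√(x(-198) + k) = √((-7203 + 49*(-198)) + 933690902) = √((-7203 - 9702) + 933690902) = √(-16905 + 933690902) = √933673997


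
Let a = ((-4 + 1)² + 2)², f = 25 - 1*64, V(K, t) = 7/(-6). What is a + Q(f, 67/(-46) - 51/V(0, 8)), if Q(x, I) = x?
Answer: 82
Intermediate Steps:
V(K, t) = -7/6 (V(K, t) = 7*(-⅙) = -7/6)
f = -39 (f = 25 - 64 = -39)
a = 121 (a = ((-3)² + 2)² = (9 + 2)² = 11² = 121)
a + Q(f, 67/(-46) - 51/V(0, 8)) = 121 - 39 = 82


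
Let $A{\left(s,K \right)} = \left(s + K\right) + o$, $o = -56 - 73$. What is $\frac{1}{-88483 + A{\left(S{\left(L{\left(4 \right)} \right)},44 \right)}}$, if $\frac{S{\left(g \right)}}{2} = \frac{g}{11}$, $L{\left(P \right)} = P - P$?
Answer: $- \frac{1}{88568} \approx -1.1291 \cdot 10^{-5}$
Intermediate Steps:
$o = -129$ ($o = -56 - 73 = -129$)
$L{\left(P \right)} = 0$
$S{\left(g \right)} = \frac{2 g}{11}$ ($S{\left(g \right)} = 2 \frac{g}{11} = \frac{2 g}{11}$)
$A{\left(s,K \right)} = -129 + K + s$ ($A{\left(s,K \right)} = \left(s + K\right) - 129 = \left(K + s\right) - 129 = -129 + K + s$)
$\frac{1}{-88483 + A{\left(S{\left(L{\left(4 \right)} \right)},44 \right)}} = \frac{1}{-88483 + \left(-129 + 44 + \frac{2}{11} \cdot 0\right)} = \frac{1}{-88483 + \left(-129 + 44 + 0\right)} = \frac{1}{-88483 - 85} = \frac{1}{-88568} = - \frac{1}{88568}$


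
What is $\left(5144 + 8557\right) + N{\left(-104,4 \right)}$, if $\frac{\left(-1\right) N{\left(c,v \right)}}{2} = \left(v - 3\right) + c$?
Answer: $13907$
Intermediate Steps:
$N{\left(c,v \right)} = 6 - 2 c - 2 v$ ($N{\left(c,v \right)} = - 2 \left(\left(v - 3\right) + c\right) = - 2 \left(\left(-3 + v\right) + c\right) = - 2 \left(-3 + c + v\right) = 6 - 2 c - 2 v$)
$\left(5144 + 8557\right) + N{\left(-104,4 \right)} = \left(5144 + 8557\right) - -206 = 13701 + \left(6 + 208 - 8\right) = 13701 + 206 = 13907$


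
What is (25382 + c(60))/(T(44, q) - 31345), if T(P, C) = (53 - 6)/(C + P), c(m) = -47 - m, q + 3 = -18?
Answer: -193775/240296 ≈ -0.80640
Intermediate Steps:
q = -21 (q = -3 - 18 = -21)
T(P, C) = 47/(C + P)
(25382 + c(60))/(T(44, q) - 31345) = (25382 + (-47 - 1*60))/(47/(-21 + 44) - 31345) = (25382 + (-47 - 60))/(47/23 - 31345) = (25382 - 107)/(47*(1/23) - 31345) = 25275/(47/23 - 31345) = 25275/(-720888/23) = 25275*(-23/720888) = -193775/240296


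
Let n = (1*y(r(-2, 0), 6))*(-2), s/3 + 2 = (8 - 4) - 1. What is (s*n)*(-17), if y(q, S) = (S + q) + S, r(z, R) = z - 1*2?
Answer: 816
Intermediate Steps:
r(z, R) = -2 + z (r(z, R) = z - 2 = -2 + z)
s = 3 (s = -6 + 3*((8 - 4) - 1) = -6 + 3*(4 - 1) = -6 + 3*3 = -6 + 9 = 3)
y(q, S) = q + 2*S
n = -16 (n = (1*((-2 - 2) + 2*6))*(-2) = (1*(-4 + 12))*(-2) = (1*8)*(-2) = 8*(-2) = -16)
(s*n)*(-17) = (3*(-16))*(-17) = -48*(-17) = 816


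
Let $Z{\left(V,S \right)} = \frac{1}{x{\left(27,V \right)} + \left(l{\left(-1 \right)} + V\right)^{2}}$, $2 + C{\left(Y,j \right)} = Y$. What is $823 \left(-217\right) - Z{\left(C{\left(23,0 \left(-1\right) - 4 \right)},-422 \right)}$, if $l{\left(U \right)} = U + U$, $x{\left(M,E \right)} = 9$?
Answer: $- \frac{66078671}{370} \approx -1.7859 \cdot 10^{5}$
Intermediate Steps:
$l{\left(U \right)} = 2 U$
$C{\left(Y,j \right)} = -2 + Y$
$Z{\left(V,S \right)} = \frac{1}{9 + \left(-2 + V\right)^{2}}$ ($Z{\left(V,S \right)} = \frac{1}{9 + \left(2 \left(-1\right) + V\right)^{2}} = \frac{1}{9 + \left(-2 + V\right)^{2}}$)
$823 \left(-217\right) - Z{\left(C{\left(23,0 \left(-1\right) - 4 \right)},-422 \right)} = 823 \left(-217\right) - \frac{1}{9 + \left(-2 + \left(-2 + 23\right)\right)^{2}} = -178591 - \frac{1}{9 + \left(-2 + 21\right)^{2}} = -178591 - \frac{1}{9 + 19^{2}} = -178591 - \frac{1}{9 + 361} = -178591 - \frac{1}{370} = - \frac{66078671}{370}$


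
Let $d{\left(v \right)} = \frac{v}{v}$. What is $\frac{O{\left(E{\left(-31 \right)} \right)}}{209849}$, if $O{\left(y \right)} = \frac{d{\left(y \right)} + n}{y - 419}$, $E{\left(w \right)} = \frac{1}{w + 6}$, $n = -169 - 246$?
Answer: $\frac{575}{122132118} \approx 4.708 \cdot 10^{-6}$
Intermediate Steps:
$d{\left(v \right)} = 1$
$n = -415$ ($n = -169 - 246 = -415$)
$E{\left(w \right)} = \frac{1}{6 + w}$
$O{\left(y \right)} = - \frac{414}{-419 + y}$ ($O{\left(y \right)} = \frac{1 - 415}{y - 419} = - \frac{414}{-419 + y}$)
$\frac{O{\left(E{\left(-31 \right)} \right)}}{209849} = \frac{\left(-414\right) \frac{1}{-419 + \frac{1}{6 - 31}}}{209849} = - \frac{414}{-419 + \frac{1}{-25}} \cdot \frac{1}{209849} = - \frac{414}{-419 - \frac{1}{25}} \cdot \frac{1}{209849} = - \frac{414}{- \frac{10476}{25}} \cdot \frac{1}{209849} = \left(-414\right) \left(- \frac{25}{10476}\right) \frac{1}{209849} = \frac{575}{582} \cdot \frac{1}{209849} = \frac{575}{122132118}$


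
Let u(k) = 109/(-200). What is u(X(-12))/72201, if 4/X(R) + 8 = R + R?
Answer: -109/14440200 ≈ -7.5484e-6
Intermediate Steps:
X(R) = 4/(-8 + 2*R) (X(R) = 4/(-8 + (R + R)) = 4/(-8 + 2*R))
u(k) = -109/200 (u(k) = 109*(-1/200) = -109/200)
u(X(-12))/72201 = -109/200/72201 = -109/200*1/72201 = -109/14440200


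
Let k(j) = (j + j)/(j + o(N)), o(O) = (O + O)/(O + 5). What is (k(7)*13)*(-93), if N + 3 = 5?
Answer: -118482/53 ≈ -2235.5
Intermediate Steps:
N = 2 (N = -3 + 5 = 2)
o(O) = 2*O/(5 + O) (o(O) = (2*O)/(5 + O) = 2*O/(5 + O))
k(j) = 2*j/(4/7 + j) (k(j) = (j + j)/(j + 2*2/(5 + 2)) = (2*j)/(j + 2*2/7) = (2*j)/(j + 2*2*(⅐)) = (2*j)/(j + 4/7) = (2*j)/(4/7 + j) = 2*j/(4/7 + j))
(k(7)*13)*(-93) = ((14*7/(4 + 7*7))*13)*(-93) = ((14*7/(4 + 49))*13)*(-93) = ((14*7/53)*13)*(-93) = ((14*7*(1/53))*13)*(-93) = ((98/53)*13)*(-93) = (1274/53)*(-93) = -118482/53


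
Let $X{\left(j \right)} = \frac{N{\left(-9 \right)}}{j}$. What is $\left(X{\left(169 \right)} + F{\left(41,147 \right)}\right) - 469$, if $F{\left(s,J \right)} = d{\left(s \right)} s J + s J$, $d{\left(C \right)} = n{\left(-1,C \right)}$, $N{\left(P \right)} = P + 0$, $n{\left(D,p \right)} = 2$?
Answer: $\frac{2976419}{169} \approx 17612.0$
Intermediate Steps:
$N{\left(P \right)} = P$
$d{\left(C \right)} = 2$
$F{\left(s,J \right)} = 3 J s$ ($F{\left(s,J \right)} = 2 s J + s J = 2 J s + J s = 3 J s$)
$X{\left(j \right)} = - \frac{9}{j}$
$\left(X{\left(169 \right)} + F{\left(41,147 \right)}\right) - 469 = \left(- \frac{9}{169} + 3 \cdot 147 \cdot 41\right) - 469 = \left(\left(-9\right) \frac{1}{169} + 18081\right) - 469 = \left(- \frac{9}{169} + 18081\right) - 469 = \frac{3055680}{169} - 469 = \frac{2976419}{169}$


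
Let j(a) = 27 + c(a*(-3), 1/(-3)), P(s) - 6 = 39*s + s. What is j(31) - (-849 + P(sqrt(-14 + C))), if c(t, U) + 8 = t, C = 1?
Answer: 769 - 40*I*sqrt(13) ≈ 769.0 - 144.22*I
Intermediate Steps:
P(s) = 6 + 40*s (P(s) = 6 + (39*s + s) = 6 + 40*s)
c(t, U) = -8 + t
j(a) = 19 - 3*a (j(a) = 27 + (-8 + a*(-3)) = 27 + (-8 - 3*a) = 19 - 3*a)
j(31) - (-849 + P(sqrt(-14 + C))) = (19 - 3*31) - (-849 + (6 + 40*sqrt(-14 + 1))) = (19 - 93) - (-849 + (6 + 40*sqrt(-13))) = -74 - (-849 + (6 + 40*(I*sqrt(13)))) = -74 - (-849 + (6 + 40*I*sqrt(13))) = -74 - (-843 + 40*I*sqrt(13)) = -74 + (843 - 40*I*sqrt(13)) = 769 - 40*I*sqrt(13)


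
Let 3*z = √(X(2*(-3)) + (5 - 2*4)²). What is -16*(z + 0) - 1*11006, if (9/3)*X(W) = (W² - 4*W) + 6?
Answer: -11006 - 16*√31/3 ≈ -11036.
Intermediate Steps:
X(W) = 2 - 4*W/3 + W²/3 (X(W) = ((W² - 4*W) + 6)/3 = (6 + W² - 4*W)/3 = 2 - 4*W/3 + W²/3)
z = √31/3 (z = √((2 - 8*(-3)/3 + (2*(-3))²/3) + (5 - 2*4)²)/3 = √((2 - 4/3*(-6) + (⅓)*(-6)²) + (5 - 8)²)/3 = √((2 + 8 + (⅓)*36) + (-3)²)/3 = √((2 + 8 + 12) + 9)/3 = √(22 + 9)/3 = √31/3 ≈ 1.8559)
-16*(z + 0) - 1*11006 = -16*(√31/3 + 0) - 1*11006 = -16*√31/3 - 11006 = -11006 - 16*√31/3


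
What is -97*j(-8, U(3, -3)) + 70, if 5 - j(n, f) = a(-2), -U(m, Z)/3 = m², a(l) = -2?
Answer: -609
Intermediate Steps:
U(m, Z) = -3*m²
j(n, f) = 7 (j(n, f) = 5 - 1*(-2) = 5 + 2 = 7)
-97*j(-8, U(3, -3)) + 70 = -97*7 + 70 = -679 + 70 = -609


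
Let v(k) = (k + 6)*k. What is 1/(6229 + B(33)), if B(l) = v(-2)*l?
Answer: 1/5965 ≈ 0.00016764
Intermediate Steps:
v(k) = k*(6 + k) (v(k) = (6 + k)*k = k*(6 + k))
B(l) = -8*l (B(l) = (-2*(6 - 2))*l = (-2*4)*l = -8*l)
1/(6229 + B(33)) = 1/(6229 - 8*33) = 1/(6229 - 264) = 1/5965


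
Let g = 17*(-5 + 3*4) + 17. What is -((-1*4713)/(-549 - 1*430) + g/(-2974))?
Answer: -6941659/1455773 ≈ -4.7684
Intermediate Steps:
g = 136 (g = 17*(-5 + 12) + 17 = 17*7 + 17 = 119 + 17 = 136)
-((-1*4713)/(-549 - 1*430) + g/(-2974)) = -((-1*4713)/(-549 - 1*430) + 136/(-2974)) = -(-4713/(-549 - 430) + 136*(-1/2974)) = -(-4713/(-979) - 68/1487) = -(-4713*(-1/979) - 68/1487) = -(4713/979 - 68/1487) = -1*6941659/1455773 = -6941659/1455773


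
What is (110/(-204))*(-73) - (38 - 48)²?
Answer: -6185/102 ≈ -60.637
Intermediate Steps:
(110/(-204))*(-73) - (38 - 48)² = (110*(-1/204))*(-73) - 1*(-10)² = -55/102*(-73) - 1*100 = 4015/102 - 100 = -6185/102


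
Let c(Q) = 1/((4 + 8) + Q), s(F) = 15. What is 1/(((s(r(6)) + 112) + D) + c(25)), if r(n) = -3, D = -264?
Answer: -37/5068 ≈ -0.0073007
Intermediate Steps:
c(Q) = 1/(12 + Q)
1/(((s(r(6)) + 112) + D) + c(25)) = 1/(((15 + 112) - 264) + 1/(12 + 25)) = 1/((127 - 264) + 1/37) = 1/(-137 + 1/37) = 1/(-5068/37) = -37/5068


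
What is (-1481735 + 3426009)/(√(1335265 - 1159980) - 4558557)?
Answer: -4431541926309/10390220873482 - 972137*√175285/10390220873482 ≈ -0.42655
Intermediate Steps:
(-1481735 + 3426009)/(√(1335265 - 1159980) - 4558557) = 1944274/(√175285 - 4558557) = 1944274/(-4558557 + √175285)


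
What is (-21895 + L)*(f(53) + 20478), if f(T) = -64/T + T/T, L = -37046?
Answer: -63970022943/53 ≈ -1.2070e+9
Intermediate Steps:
f(T) = 1 - 64/T (f(T) = -64/T + 1 = 1 - 64/T)
(-21895 + L)*(f(53) + 20478) = (-21895 - 37046)*((-64 + 53)/53 + 20478) = -58941*((1/53)*(-11) + 20478) = -58941*(-11/53 + 20478) = -58941*1085323/53 = -63970022943/53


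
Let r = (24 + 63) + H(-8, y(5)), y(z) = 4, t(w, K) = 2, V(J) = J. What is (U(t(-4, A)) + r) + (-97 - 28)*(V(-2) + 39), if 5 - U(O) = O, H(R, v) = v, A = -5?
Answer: -4531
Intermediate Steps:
U(O) = 5 - O
r = 91 (r = (24 + 63) + 4 = 87 + 4 = 91)
(U(t(-4, A)) + r) + (-97 - 28)*(V(-2) + 39) = ((5 - 1*2) + 91) + (-97 - 28)*(-2 + 39) = ((5 - 2) + 91) - 125*37 = (3 + 91) - 4625 = 94 - 4625 = -4531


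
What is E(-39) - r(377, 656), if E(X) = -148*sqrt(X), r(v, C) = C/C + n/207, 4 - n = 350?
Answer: 139/207 - 148*I*sqrt(39) ≈ 0.6715 - 924.26*I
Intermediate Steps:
n = -346 (n = 4 - 1*350 = 4 - 350 = -346)
r(v, C) = -139/207 (r(v, C) = C/C - 346/207 = 1 - 346*1/207 = 1 - 346/207 = -139/207)
E(-39) - r(377, 656) = -148*I*sqrt(39) - 1*(-139/207) = -148*I*sqrt(39) + 139/207 = 139/207 - 148*I*sqrt(39)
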